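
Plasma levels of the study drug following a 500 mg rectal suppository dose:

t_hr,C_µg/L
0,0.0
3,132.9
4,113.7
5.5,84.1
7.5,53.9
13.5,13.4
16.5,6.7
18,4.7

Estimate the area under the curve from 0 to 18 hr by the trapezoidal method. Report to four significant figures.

Trapezoidal AUC_0→18:
  [0→3]: (0.0+132.9)/2 × 3 = 199.35
  [3→4]: (132.9+113.7)/2 × 1 = 123.3
  [4→5.5]: (113.7+84.1)/2 × 1.5 = 148.35
  [5.5→7.5]: (84.1+53.9)/2 × 2 = 138.0
  [7.5→13.5]: (53.9+13.4)/2 × 6 = 201.9
  [13.5→16.5]: (13.4+6.7)/2 × 3 = 30.15
  [16.5→18]: (6.7+4.7)/2 × 1.5 = 8.55
  Sum = 849.6 µg/L·hr

AUC = 849.6 µg/L·hr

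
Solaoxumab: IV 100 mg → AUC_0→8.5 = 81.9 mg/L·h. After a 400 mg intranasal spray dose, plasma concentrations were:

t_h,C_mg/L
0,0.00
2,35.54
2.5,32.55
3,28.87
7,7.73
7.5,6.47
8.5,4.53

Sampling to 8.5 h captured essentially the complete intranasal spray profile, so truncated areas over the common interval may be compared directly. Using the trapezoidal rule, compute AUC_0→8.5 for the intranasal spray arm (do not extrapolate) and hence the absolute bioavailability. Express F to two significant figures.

F = 0.46

Trapezoidal AUC_0→8.5 (intranasal spray):
  [0→2]: (0.00+35.54)/2 × 2 = 35.54
  [2→2.5]: (35.54+32.55)/2 × 0.5 = 17.0225
  [2.5→3]: (32.55+28.87)/2 × 0.5 = 15.355
  [3→7]: (28.87+7.73)/2 × 4 = 73.2
  [7→7.5]: (7.73+6.47)/2 × 0.5 = 3.55
  [7.5→8.5]: (6.47+4.53)/2 × 1 = 5.5
  Sum = 150.1675 mg/L·h
F = (AUC_ev/D_ev)/(AUC_iv/D_iv) = (150.1675/400)/(81.9/100) = 0.37541875/0.819 = 0.4584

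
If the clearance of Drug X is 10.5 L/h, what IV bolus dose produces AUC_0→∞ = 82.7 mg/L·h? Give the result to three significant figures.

Dose = 868 mg

Dose_iv = CL × AUC_0→∞
     = 10.5 × 82.7 = 868.35 mg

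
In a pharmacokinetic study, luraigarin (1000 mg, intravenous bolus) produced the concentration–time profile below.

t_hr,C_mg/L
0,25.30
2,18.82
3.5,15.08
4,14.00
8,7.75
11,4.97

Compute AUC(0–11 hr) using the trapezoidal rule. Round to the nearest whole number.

Trapezoidal AUC_0→11:
  [0→2]: (25.30+18.82)/2 × 2 = 44.12
  [2→3.5]: (18.82+15.08)/2 × 1.5 = 25.425
  [3.5→4]: (15.08+14.00)/2 × 0.5 = 7.27
  [4→8]: (14.00+7.75)/2 × 4 = 43.5
  [8→11]: (7.75+4.97)/2 × 3 = 19.08
  Sum = 139.395 mg/L·hr

AUC = 139 mg/L·hr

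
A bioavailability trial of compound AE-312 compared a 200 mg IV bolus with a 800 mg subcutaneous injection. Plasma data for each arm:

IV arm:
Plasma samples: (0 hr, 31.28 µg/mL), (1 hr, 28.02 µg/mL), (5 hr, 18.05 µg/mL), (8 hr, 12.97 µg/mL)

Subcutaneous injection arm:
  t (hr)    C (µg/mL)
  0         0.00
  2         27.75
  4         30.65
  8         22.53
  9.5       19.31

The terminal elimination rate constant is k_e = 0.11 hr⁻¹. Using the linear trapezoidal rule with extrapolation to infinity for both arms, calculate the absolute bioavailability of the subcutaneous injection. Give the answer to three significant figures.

F = 0.349

Trapezoidal AUC_0→8 (IV):
  [0→1]: (31.28+28.02)/2 × 1 = 29.65
  [1→5]: (28.02+18.05)/2 × 4 = 92.14
  [5→8]: (18.05+12.97)/2 × 3 = 46.53
  Sum = 168.32 µg/mL·hr
IV tail: 12.97/0.11 = 117.909; AUC_iv,0→∞ = 168.32 + 117.909 = 286.229 µg/mL·hr
Trapezoidal AUC_0→9.5 (subcutaneous injection):
  [0→2]: (0.00+27.75)/2 × 2 = 27.75
  [2→4]: (27.75+30.65)/2 × 2 = 58.4
  [4→8]: (30.65+22.53)/2 × 4 = 106.36
  [8→9.5]: (22.53+19.31)/2 × 1.5 = 31.38
  Sum = 223.89 µg/mL·hr
subcutaneous injection tail: 19.31/0.11 = 175.545; AUC_ev,0→∞ = 223.89 + 175.545 = 399.435 µg/mL·hr
F = (AUC_ev/D_ev)/(AUC_iv/D_iv) = (399.435/800)/(286.229/200) = 0.49929375/1.431145 = 0.3489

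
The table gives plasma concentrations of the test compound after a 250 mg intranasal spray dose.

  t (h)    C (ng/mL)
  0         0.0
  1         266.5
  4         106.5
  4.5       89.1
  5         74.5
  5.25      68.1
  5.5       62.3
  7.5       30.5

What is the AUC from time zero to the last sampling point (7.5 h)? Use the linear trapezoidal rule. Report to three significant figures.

AUC = 909 ng/mL·h

Trapezoidal AUC_0→7.5:
  [0→1]: (0.0+266.5)/2 × 1 = 133.25
  [1→4]: (266.5+106.5)/2 × 3 = 559.5
  [4→4.5]: (106.5+89.1)/2 × 0.5 = 48.9
  [4.5→5]: (89.1+74.5)/2 × 0.5 = 40.9
  [5→5.25]: (74.5+68.1)/2 × 0.25 = 17.825
  [5.25→5.5]: (68.1+62.3)/2 × 0.25 = 16.3
  [5.5→7.5]: (62.3+30.5)/2 × 2 = 92.8
  Sum = 909.475 ng/mL·h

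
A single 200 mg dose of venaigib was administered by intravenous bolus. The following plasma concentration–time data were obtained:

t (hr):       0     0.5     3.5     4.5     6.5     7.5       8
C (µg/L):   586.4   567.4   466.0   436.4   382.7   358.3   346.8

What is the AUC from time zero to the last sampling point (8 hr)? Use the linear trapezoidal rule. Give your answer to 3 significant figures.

Trapezoidal AUC_0→8:
  [0→0.5]: (586.4+567.4)/2 × 0.5 = 288.45
  [0.5→3.5]: (567.4+466.0)/2 × 3 = 1550.1
  [3.5→4.5]: (466.0+436.4)/2 × 1 = 451.2
  [4.5→6.5]: (436.4+382.7)/2 × 2 = 819.1
  [6.5→7.5]: (382.7+358.3)/2 × 1 = 370.5
  [7.5→8]: (358.3+346.8)/2 × 0.5 = 176.275
  Sum = 3655.625 µg/L·hr

AUC = 3660 µg/L·hr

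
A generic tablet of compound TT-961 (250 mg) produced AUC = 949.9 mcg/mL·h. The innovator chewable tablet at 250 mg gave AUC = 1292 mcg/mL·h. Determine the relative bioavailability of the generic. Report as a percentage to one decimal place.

F_rel = 73.5%

F_rel = (AUC_test/D_test) / (AUC_ref/D_ref)
      = (949.9/250) / (1292/250)
      = 3.7996 / 5.168 = 0.7352 = 73.52%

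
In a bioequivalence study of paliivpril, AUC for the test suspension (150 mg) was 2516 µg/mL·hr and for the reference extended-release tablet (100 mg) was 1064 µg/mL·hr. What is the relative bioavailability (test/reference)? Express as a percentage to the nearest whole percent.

F_rel = 158%

F_rel = (AUC_test/D_test) / (AUC_ref/D_ref)
      = (2516/150) / (1064/100)
      = 16.7733 / 10.64 = 1.5764 = 157.64%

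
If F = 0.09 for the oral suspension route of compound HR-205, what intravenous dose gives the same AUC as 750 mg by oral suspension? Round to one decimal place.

Systemic exposure from an extravascular dose = F × D_ev, so the equivalent IV dose is F × D_ev.
D_iv = F × D_ev = 0.09 × 750 = 67.5 mg

D_iv = 67.5 mg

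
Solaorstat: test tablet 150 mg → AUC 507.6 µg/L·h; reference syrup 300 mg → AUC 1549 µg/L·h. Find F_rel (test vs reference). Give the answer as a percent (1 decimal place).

F_rel = 65.5%

F_rel = (AUC_test/D_test) / (AUC_ref/D_ref)
      = (507.6/150) / (1549/300)
      = 3.384 / 5.16333 = 0.6554 = 65.54%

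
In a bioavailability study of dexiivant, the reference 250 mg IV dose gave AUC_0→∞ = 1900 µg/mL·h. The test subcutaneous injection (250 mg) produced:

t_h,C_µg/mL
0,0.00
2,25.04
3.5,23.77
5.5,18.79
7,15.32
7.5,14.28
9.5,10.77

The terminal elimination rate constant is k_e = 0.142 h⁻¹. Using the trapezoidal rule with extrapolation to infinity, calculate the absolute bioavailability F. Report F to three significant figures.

F = 0.125

Trapezoidal AUC_0→9.5 (subcutaneous injection):
  [0→2]: (0.00+25.04)/2 × 2 = 25.04
  [2→3.5]: (25.04+23.77)/2 × 1.5 = 36.6075
  [3.5→5.5]: (23.77+18.79)/2 × 2 = 42.56
  [5.5→7]: (18.79+15.32)/2 × 1.5 = 25.5825
  [7→7.5]: (15.32+14.28)/2 × 0.5 = 7.4
  [7.5→9.5]: (14.28+10.77)/2 × 2 = 25.05
  Sum = 162.24 µg/mL·h
Tail: C_last/k_e = 10.77/0.142 = 75.845
AUC_0→∞ (subcutaneous injection) = 162.24 + 75.845 = 238.085 µg/mL·h
F = (AUC_ev/D_ev)/(AUC_iv/D_iv) = (238.085/250)/(1900/250) = 0.95234/7.6 = 0.1253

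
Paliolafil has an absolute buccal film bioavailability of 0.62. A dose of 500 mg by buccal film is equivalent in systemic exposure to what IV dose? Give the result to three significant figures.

Systemic exposure from an extravascular dose = F × D_ev, so the equivalent IV dose is F × D_ev.
D_iv = F × D_ev = 0.62 × 500 = 310 mg

D_iv = 310 mg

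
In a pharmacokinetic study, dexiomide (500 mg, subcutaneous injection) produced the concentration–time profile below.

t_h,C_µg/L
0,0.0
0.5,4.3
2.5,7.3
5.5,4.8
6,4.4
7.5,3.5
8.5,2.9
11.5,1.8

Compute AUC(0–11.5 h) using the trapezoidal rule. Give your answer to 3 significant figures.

AUC = 49.3 µg/L·h

Trapezoidal AUC_0→11.5:
  [0→0.5]: (0.0+4.3)/2 × 0.5 = 1.075
  [0.5→2.5]: (4.3+7.3)/2 × 2 = 11.6
  [2.5→5.5]: (7.3+4.8)/2 × 3 = 18.15
  [5.5→6]: (4.8+4.4)/2 × 0.5 = 2.3
  [6→7.5]: (4.4+3.5)/2 × 1.5 = 5.925
  [7.5→8.5]: (3.5+2.9)/2 × 1 = 3.2
  [8.5→11.5]: (2.9+1.8)/2 × 3 = 7.05
  Sum = 49.3 µg/L·h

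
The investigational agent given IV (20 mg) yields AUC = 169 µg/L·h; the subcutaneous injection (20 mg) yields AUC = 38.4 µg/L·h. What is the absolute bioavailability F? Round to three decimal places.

F = 0.227

F = (AUC_ev / D_ev) / (AUC_iv / D_iv)
  = (38.4/20) / (169/20)
  = 1.92 / 8.45 = 0.2272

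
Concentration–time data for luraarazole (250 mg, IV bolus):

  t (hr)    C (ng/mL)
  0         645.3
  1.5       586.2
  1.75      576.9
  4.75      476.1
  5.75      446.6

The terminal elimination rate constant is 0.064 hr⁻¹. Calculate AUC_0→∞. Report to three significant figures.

Trapezoidal AUC_0→5.75:
  [0→1.5]: (645.3+586.2)/2 × 1.5 = 923.625
  [1.5→1.75]: (586.2+576.9)/2 × 0.25 = 145.3875
  [1.75→4.75]: (576.9+476.1)/2 × 3 = 1579.5
  [4.75→5.75]: (476.1+446.6)/2 × 1 = 461.35
  Sum = 3109.8625 ng/mL·hr
Extrapolated tail: C_last / k_e = 446.6 / 0.064 = 6978.125
AUC_0→∞ = 3109.8625 + 6978.125 = 10087.9875 ng/mL·hr

AUC = 10100 ng/mL·hr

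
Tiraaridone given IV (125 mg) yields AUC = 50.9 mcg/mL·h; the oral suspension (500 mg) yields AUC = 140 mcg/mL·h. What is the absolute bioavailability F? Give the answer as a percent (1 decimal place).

F = (AUC_ev / D_ev) / (AUC_iv / D_iv)
  = (140/500) / (50.9/125)
  = 0.28 / 0.4072 = 0.6876
  = 68.76%

F = 68.8%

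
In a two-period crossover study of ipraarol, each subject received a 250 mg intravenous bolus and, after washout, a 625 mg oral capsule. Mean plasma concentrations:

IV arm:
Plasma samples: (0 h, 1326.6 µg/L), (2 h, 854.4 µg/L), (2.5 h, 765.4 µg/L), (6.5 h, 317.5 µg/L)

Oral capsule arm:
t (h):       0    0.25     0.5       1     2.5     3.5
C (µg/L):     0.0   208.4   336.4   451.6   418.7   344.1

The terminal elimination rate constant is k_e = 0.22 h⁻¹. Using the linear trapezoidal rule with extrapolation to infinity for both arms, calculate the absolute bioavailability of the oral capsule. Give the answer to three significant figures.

Trapezoidal AUC_0→6.5 (IV):
  [0→2]: (1326.6+854.4)/2 × 2 = 2181.0
  [2→2.5]: (854.4+765.4)/2 × 0.5 = 404.95
  [2.5→6.5]: (765.4+317.5)/2 × 4 = 2165.8
  Sum = 4751.75 µg/L·h
IV tail: 317.5/0.22 = 1443.182; AUC_iv,0→∞ = 4751.75 + 1443.182 = 6194.932 µg/L·h
Trapezoidal AUC_0→3.5 (oral capsule):
  [0→0.25]: (0.0+208.4)/2 × 0.25 = 26.05
  [0.25→0.5]: (208.4+336.4)/2 × 0.25 = 68.1
  [0.5→1]: (336.4+451.6)/2 × 0.5 = 197.0
  [1→2.5]: (451.6+418.7)/2 × 1.5 = 652.725
  [2.5→3.5]: (418.7+344.1)/2 × 1 = 381.4
  Sum = 1325.275 µg/L·h
oral capsule tail: 344.1/0.22 = 1564.091; AUC_ev,0→∞ = 1325.275 + 1564.091 = 2889.366 µg/L·h
F = (AUC_ev/D_ev)/(AUC_iv/D_iv) = (2889.366/625)/(6194.932/250) = 4.6229856/24.779728 = 0.1866

F = 0.187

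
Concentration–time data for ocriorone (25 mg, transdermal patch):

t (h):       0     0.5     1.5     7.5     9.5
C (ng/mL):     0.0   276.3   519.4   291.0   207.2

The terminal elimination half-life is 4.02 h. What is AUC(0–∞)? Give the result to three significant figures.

Trapezoidal AUC_0→9.5:
  [0→0.5]: (0.0+276.3)/2 × 0.5 = 69.075
  [0.5→1.5]: (276.3+519.4)/2 × 1 = 397.85
  [1.5→7.5]: (519.4+291.0)/2 × 6 = 2431.2
  [7.5→9.5]: (291.0+207.2)/2 × 2 = 498.2
  Sum = 3396.325 ng/mL·h
k_e = ln2 / t½ = 0.693147 / 4.02 = 0.1724 h^-1
Extrapolated tail: C_last / k_e = 207.2 / 0.1724 = 1201.856
AUC_0→∞ = 3396.325 + 1201.856 = 4598.181 ng/mL·h

AUC = 4600 ng/mL·h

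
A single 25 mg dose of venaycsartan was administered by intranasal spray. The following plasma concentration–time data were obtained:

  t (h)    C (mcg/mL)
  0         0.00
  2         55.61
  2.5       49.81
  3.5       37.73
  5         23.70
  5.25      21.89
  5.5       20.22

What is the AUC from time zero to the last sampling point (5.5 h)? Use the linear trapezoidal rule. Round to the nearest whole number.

Trapezoidal AUC_0→5.5:
  [0→2]: (0.00+55.61)/2 × 2 = 55.61
  [2→2.5]: (55.61+49.81)/2 × 0.5 = 26.355
  [2.5→3.5]: (49.81+37.73)/2 × 1 = 43.77
  [3.5→5]: (37.73+23.70)/2 × 1.5 = 46.0725
  [5→5.25]: (23.70+21.89)/2 × 0.25 = 5.69875
  [5.25→5.5]: (21.89+20.22)/2 × 0.25 = 5.26375
  Sum = 182.77 mcg/mL·h

AUC = 183 mcg/mL·h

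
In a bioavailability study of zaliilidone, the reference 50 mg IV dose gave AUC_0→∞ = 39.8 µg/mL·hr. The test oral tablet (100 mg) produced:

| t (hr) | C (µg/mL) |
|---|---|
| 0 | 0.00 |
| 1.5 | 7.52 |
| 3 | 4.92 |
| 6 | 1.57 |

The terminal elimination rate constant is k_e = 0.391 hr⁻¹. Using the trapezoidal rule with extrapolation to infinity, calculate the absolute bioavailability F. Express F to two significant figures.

F = 0.36

Trapezoidal AUC_0→6 (oral tablet):
  [0→1.5]: (0.00+7.52)/2 × 1.5 = 5.64
  [1.5→3]: (7.52+4.92)/2 × 1.5 = 9.33
  [3→6]: (4.92+1.57)/2 × 3 = 9.735
  Sum = 24.705 µg/mL·hr
Tail: C_last/k_e = 1.57/0.391 = 4.015
AUC_0→∞ (oral tablet) = 24.705 + 4.015 = 28.72 µg/mL·hr
F = (AUC_ev/D_ev)/(AUC_iv/D_iv) = (28.72/100)/(39.8/50) = 0.2872/0.796 = 0.3608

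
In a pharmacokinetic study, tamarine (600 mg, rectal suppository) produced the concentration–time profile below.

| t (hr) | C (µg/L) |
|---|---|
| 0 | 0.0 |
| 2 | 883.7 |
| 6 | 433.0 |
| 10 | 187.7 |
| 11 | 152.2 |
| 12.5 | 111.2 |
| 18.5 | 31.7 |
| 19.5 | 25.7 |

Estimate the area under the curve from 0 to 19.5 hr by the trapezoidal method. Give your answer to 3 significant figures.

Trapezoidal AUC_0→19.5:
  [0→2]: (0.0+883.7)/2 × 2 = 883.7
  [2→6]: (883.7+433.0)/2 × 4 = 2633.4
  [6→10]: (433.0+187.7)/2 × 4 = 1241.4
  [10→11]: (187.7+152.2)/2 × 1 = 169.95
  [11→12.5]: (152.2+111.2)/2 × 1.5 = 197.55
  [12.5→18.5]: (111.2+31.7)/2 × 6 = 428.7
  [18.5→19.5]: (31.7+25.7)/2 × 1 = 28.7
  Sum = 5583.4 µg/L·hr

AUC = 5580 µg/L·hr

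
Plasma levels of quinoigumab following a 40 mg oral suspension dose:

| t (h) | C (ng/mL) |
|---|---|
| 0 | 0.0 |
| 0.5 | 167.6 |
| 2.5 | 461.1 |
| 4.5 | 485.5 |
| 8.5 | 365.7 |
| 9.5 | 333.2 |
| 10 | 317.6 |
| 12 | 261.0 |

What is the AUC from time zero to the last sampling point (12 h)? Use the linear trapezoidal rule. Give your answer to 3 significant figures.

AUC = 4410 ng/mL·h

Trapezoidal AUC_0→12:
  [0→0.5]: (0.0+167.6)/2 × 0.5 = 41.9
  [0.5→2.5]: (167.6+461.1)/2 × 2 = 628.7
  [2.5→4.5]: (461.1+485.5)/2 × 2 = 946.6
  [4.5→8.5]: (485.5+365.7)/2 × 4 = 1702.4
  [8.5→9.5]: (365.7+333.2)/2 × 1 = 349.45
  [9.5→10]: (333.2+317.6)/2 × 0.5 = 162.7
  [10→12]: (317.6+261.0)/2 × 2 = 578.6
  Sum = 4410.35 ng/mL·h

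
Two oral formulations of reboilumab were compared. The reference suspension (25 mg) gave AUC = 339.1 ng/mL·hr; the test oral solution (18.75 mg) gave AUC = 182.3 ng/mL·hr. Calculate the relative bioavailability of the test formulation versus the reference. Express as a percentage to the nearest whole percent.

F_rel = 72%

F_rel = (AUC_test/D_test) / (AUC_ref/D_ref)
      = (182.3/18.75) / (339.1/25)
      = 9.72267 / 13.564 = 0.7168 = 71.68%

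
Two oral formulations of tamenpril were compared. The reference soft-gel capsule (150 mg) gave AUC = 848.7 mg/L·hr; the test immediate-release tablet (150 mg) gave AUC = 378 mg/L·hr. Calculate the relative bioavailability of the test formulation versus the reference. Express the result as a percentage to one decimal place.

F_rel = (AUC_test/D_test) / (AUC_ref/D_ref)
      = (378/150) / (848.7/150)
      = 2.52 / 5.658 = 0.4454 = 44.54%

F_rel = 44.5%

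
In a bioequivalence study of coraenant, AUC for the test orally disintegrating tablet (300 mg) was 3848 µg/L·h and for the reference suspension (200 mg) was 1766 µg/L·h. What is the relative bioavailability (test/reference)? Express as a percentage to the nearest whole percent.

F_rel = (AUC_test/D_test) / (AUC_ref/D_ref)
      = (3848/300) / (1766/200)
      = 12.8267 / 8.83 = 1.4526 = 145.26%

F_rel = 145%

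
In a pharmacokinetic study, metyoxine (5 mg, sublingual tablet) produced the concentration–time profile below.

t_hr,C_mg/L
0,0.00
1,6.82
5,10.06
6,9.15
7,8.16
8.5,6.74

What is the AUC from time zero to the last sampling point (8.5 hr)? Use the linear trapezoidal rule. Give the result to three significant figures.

Trapezoidal AUC_0→8.5:
  [0→1]: (0.00+6.82)/2 × 1 = 3.41
  [1→5]: (6.82+10.06)/2 × 4 = 33.76
  [5→6]: (10.06+9.15)/2 × 1 = 9.605
  [6→7]: (9.15+8.16)/2 × 1 = 8.655
  [7→8.5]: (8.16+6.74)/2 × 1.5 = 11.175
  Sum = 66.605 mg/L·hr

AUC = 66.6 mg/L·hr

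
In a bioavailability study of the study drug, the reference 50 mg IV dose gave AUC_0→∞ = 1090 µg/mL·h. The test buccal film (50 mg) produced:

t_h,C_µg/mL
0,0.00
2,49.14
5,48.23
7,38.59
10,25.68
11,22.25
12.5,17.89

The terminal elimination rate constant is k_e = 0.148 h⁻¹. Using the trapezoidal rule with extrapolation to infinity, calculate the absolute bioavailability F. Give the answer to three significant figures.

F = 0.508

Trapezoidal AUC_0→12.5 (buccal film):
  [0→2]: (0.00+49.14)/2 × 2 = 49.14
  [2→5]: (49.14+48.23)/2 × 3 = 146.055
  [5→7]: (48.23+38.59)/2 × 2 = 86.82
  [7→10]: (38.59+25.68)/2 × 3 = 96.405
  [10→11]: (25.68+22.25)/2 × 1 = 23.965
  [11→12.5]: (22.25+17.89)/2 × 1.5 = 30.105
  Sum = 432.49 µg/mL·h
Tail: C_last/k_e = 17.89/0.148 = 120.878
AUC_0→∞ (buccal film) = 432.49 + 120.878 = 553.368 µg/mL·h
F = (AUC_ev/D_ev)/(AUC_iv/D_iv) = (553.368/50)/(1090/50) = 11.06736/21.8 = 0.5077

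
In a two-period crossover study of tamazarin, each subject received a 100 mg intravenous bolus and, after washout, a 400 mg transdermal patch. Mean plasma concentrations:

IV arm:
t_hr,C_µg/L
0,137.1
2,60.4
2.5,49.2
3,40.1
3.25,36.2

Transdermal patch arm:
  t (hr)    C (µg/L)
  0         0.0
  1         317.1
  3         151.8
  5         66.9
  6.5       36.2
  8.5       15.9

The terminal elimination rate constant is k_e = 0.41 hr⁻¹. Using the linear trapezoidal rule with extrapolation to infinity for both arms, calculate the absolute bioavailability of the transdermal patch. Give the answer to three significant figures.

F = 0.735

Trapezoidal AUC_0→3.25 (IV):
  [0→2]: (137.1+60.4)/2 × 2 = 197.5
  [2→2.5]: (60.4+49.2)/2 × 0.5 = 27.4
  [2.5→3]: (49.2+40.1)/2 × 0.5 = 22.325
  [3→3.25]: (40.1+36.2)/2 × 0.25 = 9.5375
  Sum = 256.7625 µg/L·hr
IV tail: 36.2/0.41 = 88.293; AUC_iv,0→∞ = 256.7625 + 88.293 = 345.0555 µg/L·hr
Trapezoidal AUC_0→8.5 (transdermal patch):
  [0→1]: (0.0+317.1)/2 × 1 = 158.55
  [1→3]: (317.1+151.8)/2 × 2 = 468.9
  [3→5]: (151.8+66.9)/2 × 2 = 218.7
  [5→6.5]: (66.9+36.2)/2 × 1.5 = 77.325
  [6.5→8.5]: (36.2+15.9)/2 × 2 = 52.1
  Sum = 975.575 µg/L·hr
transdermal patch tail: 15.9/0.41 = 38.780; AUC_ev,0→∞ = 975.575 + 38.780 = 1014.355 µg/L·hr
F = (AUC_ev/D_ev)/(AUC_iv/D_iv) = (1014.355/400)/(345.0555/100) = 2.5358875/3.450555 = 0.7349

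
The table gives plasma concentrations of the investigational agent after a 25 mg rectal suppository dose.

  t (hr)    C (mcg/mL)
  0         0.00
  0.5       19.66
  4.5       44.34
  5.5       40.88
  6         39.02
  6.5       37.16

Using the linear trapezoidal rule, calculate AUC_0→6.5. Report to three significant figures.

Trapezoidal AUC_0→6.5:
  [0→0.5]: (0.00+19.66)/2 × 0.5 = 4.915
  [0.5→4.5]: (19.66+44.34)/2 × 4 = 128.0
  [4.5→5.5]: (44.34+40.88)/2 × 1 = 42.61
  [5.5→6]: (40.88+39.02)/2 × 0.5 = 19.975
  [6→6.5]: (39.02+37.16)/2 × 0.5 = 19.045
  Sum = 214.545 mcg/mL·hr

AUC = 215 mcg/mL·hr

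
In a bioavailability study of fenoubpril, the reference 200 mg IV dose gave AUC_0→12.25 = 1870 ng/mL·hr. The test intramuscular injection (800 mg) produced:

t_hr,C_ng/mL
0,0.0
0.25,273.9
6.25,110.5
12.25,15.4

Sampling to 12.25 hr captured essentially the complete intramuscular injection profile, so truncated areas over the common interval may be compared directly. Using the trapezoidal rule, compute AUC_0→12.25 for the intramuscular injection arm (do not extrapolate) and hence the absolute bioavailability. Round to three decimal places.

F = 0.209

Trapezoidal AUC_0→12.25 (intramuscular injection):
  [0→0.25]: (0.0+273.9)/2 × 0.25 = 34.2375
  [0.25→6.25]: (273.9+110.5)/2 × 6 = 1153.2
  [6.25→12.25]: (110.5+15.4)/2 × 6 = 377.7
  Sum = 1565.1375 ng/mL·hr
F = (AUC_ev/D_ev)/(AUC_iv/D_iv) = (1565.1375/800)/(1870/200) = 1.95642/9.35 = 0.2092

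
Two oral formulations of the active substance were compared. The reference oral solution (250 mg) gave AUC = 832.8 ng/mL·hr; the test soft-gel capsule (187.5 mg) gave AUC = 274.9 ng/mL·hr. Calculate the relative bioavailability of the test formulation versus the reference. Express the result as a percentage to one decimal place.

F_rel = 44.0%

F_rel = (AUC_test/D_test) / (AUC_ref/D_ref)
      = (274.9/187.5) / (832.8/250)
      = 1.46613 / 3.3312 = 0.4401 = 44.01%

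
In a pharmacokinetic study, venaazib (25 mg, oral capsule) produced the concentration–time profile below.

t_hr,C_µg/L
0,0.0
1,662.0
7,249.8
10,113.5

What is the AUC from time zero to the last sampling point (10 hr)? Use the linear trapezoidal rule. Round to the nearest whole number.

Trapezoidal AUC_0→10:
  [0→1]: (0.0+662.0)/2 × 1 = 331.0
  [1→7]: (662.0+249.8)/2 × 6 = 2735.4
  [7→10]: (249.8+113.5)/2 × 3 = 544.95
  Sum = 3611.35 µg/L·hr

AUC = 3611 µg/L·hr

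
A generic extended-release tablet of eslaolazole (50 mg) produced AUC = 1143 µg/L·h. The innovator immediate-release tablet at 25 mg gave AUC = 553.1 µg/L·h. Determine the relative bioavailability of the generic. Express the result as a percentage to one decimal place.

F_rel = 103.3%

F_rel = (AUC_test/D_test) / (AUC_ref/D_ref)
      = (1143/50) / (553.1/25)
      = 22.86 / 22.124 = 1.0333 = 103.33%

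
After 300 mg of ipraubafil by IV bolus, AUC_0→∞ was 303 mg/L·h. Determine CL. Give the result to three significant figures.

CL = Dose_iv / AUC_0→∞
   = 300 / 303 = 0.990099 L/h

CL = 0.990 L/h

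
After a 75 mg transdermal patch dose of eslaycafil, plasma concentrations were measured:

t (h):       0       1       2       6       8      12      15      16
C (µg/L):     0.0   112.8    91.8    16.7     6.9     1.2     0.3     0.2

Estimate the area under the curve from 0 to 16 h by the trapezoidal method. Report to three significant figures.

AUC = 418 µg/L·h

Trapezoidal AUC_0→16:
  [0→1]: (0.0+112.8)/2 × 1 = 56.4
  [1→2]: (112.8+91.8)/2 × 1 = 102.3
  [2→6]: (91.8+16.7)/2 × 4 = 217.0
  [6→8]: (16.7+6.9)/2 × 2 = 23.6
  [8→12]: (6.9+1.2)/2 × 4 = 16.2
  [12→15]: (1.2+0.3)/2 × 3 = 2.25
  [15→16]: (0.3+0.2)/2 × 1 = 0.25
  Sum = 418.0 µg/L·h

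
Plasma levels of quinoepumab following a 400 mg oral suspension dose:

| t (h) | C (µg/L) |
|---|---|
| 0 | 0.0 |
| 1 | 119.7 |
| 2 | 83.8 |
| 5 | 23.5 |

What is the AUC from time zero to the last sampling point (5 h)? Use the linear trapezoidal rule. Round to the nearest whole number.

AUC = 323 µg/L·h

Trapezoidal AUC_0→5:
  [0→1]: (0.0+119.7)/2 × 1 = 59.85
  [1→2]: (119.7+83.8)/2 × 1 = 101.75
  [2→5]: (83.8+23.5)/2 × 3 = 160.95
  Sum = 322.55 µg/L·h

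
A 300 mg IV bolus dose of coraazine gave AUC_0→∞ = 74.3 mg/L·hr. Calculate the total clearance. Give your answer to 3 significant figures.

CL = 4.04 L/hr

CL = Dose_iv / AUC_0→∞
   = 300 / 74.3 = 4.03769 L/hr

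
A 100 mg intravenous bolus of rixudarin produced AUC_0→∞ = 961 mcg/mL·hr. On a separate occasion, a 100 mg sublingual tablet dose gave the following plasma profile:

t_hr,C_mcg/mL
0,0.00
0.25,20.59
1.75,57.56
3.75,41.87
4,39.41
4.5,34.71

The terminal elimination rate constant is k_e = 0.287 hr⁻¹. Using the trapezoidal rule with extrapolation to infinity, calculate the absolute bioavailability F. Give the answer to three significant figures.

F = 0.323

Trapezoidal AUC_0→4.5 (sublingual tablet):
  [0→0.25]: (0.00+20.59)/2 × 0.25 = 2.57375
  [0.25→1.75]: (20.59+57.56)/2 × 1.5 = 58.6125
  [1.75→3.75]: (57.56+41.87)/2 × 2 = 99.43
  [3.75→4]: (41.87+39.41)/2 × 0.25 = 10.16
  [4→4.5]: (39.41+34.71)/2 × 0.5 = 18.53
  Sum = 189.30625 mcg/mL·hr
Tail: C_last/k_e = 34.71/0.287 = 120.941
AUC_0→∞ (sublingual tablet) = 189.30625 + 120.941 = 310.24725 mcg/mL·hr
F = (AUC_ev/D_ev)/(AUC_iv/D_iv) = (310.24725/100)/(961/100) = 3.1024725/9.61 = 0.3228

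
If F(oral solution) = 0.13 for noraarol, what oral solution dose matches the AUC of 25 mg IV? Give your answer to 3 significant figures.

For equal systemic exposure: F × D_ev = D_iv
D_ev = D_iv / F = 25 / 0.13 = 192.308 mg

D_oral = 192 mg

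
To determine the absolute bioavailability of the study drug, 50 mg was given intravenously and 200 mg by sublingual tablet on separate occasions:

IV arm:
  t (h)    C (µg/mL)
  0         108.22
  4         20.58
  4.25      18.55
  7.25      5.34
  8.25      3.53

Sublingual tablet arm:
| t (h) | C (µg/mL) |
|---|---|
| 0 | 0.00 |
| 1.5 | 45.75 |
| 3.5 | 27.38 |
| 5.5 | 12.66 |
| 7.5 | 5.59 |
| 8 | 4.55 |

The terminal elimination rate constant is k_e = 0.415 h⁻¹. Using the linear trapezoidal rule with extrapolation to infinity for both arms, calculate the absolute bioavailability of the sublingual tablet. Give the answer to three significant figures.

F = 0.144

Trapezoidal AUC_0→8.25 (IV):
  [0→4]: (108.22+20.58)/2 × 4 = 257.6
  [4→4.25]: (20.58+18.55)/2 × 0.25 = 4.89125
  [4.25→7.25]: (18.55+5.34)/2 × 3 = 35.835
  [7.25→8.25]: (5.34+3.53)/2 × 1 = 4.435
  Sum = 302.76125 µg/mL·h
IV tail: 3.53/0.415 = 8.506; AUC_iv,0→∞ = 302.76125 + 8.506 = 311.26725 µg/mL·h
Trapezoidal AUC_0→8 (sublingual tablet):
  [0→1.5]: (0.00+45.75)/2 × 1.5 = 34.3125
  [1.5→3.5]: (45.75+27.38)/2 × 2 = 73.13
  [3.5→5.5]: (27.38+12.66)/2 × 2 = 40.04
  [5.5→7.5]: (12.66+5.59)/2 × 2 = 18.25
  [7.5→8]: (5.59+4.55)/2 × 0.5 = 2.535
  Sum = 168.2675 µg/mL·h
sublingual tablet tail: 4.55/0.415 = 10.964; AUC_ev,0→∞ = 168.2675 + 10.964 = 179.2315 µg/mL·h
F = (AUC_ev/D_ev)/(AUC_iv/D_iv) = (179.2315/200)/(311.26725/50) = 0.8961575/6.225345 = 0.1440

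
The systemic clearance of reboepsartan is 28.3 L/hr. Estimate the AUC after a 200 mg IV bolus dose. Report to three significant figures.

AUC = 7.07 mg/L·hr

AUC_0→∞ = Dose_iv / CL
        = 200 / 28.3 = 7.06714 mg/L·hr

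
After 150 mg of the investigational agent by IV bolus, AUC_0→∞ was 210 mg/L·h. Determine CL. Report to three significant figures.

CL = 0.714 L/h

CL = Dose_iv / AUC_0→∞
   = 150 / 210 = 0.714286 L/h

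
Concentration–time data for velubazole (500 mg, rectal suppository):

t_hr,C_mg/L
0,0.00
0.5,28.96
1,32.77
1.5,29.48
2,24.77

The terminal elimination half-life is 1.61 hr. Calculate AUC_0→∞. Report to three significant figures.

Trapezoidal AUC_0→2:
  [0→0.5]: (0.00+28.96)/2 × 0.5 = 7.24
  [0.5→1]: (28.96+32.77)/2 × 0.5 = 15.4325
  [1→1.5]: (32.77+29.48)/2 × 0.5 = 15.5625
  [1.5→2]: (29.48+24.77)/2 × 0.5 = 13.5625
  Sum = 51.7975 mg/L·hr
k_e = ln2 / t½ = 0.693147 / 1.61 = 0.4305 hr^-1
Extrapolated tail: C_last / k_e = 24.77 / 0.4305 = 57.538
AUC_0→∞ = 51.7975 + 57.538 = 109.3355 mg/L·hr

AUC = 109 mg/L·hr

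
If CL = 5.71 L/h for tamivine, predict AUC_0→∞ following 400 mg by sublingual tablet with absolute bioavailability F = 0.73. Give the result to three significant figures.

AUC_0→∞ = F × Dose / CL
        = 0.73 × 400 / 5.71 = 51.1384 mg/L·h

AUC = 51.1 mg/L·h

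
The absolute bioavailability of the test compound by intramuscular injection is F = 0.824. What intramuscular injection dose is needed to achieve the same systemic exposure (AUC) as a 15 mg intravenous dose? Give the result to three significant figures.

D_intramuscular = 18.2 mg

For equal systemic exposure: F × D_ev = D_iv
D_ev = D_iv / F = 15 / 0.824 = 18.2039 mg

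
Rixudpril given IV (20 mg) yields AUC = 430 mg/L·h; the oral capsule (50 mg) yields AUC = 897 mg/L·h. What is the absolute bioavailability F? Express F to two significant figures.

F = (AUC_ev / D_ev) / (AUC_iv / D_iv)
  = (897/50) / (430/20)
  = 17.94 / 21.5 = 0.8344

F = 0.83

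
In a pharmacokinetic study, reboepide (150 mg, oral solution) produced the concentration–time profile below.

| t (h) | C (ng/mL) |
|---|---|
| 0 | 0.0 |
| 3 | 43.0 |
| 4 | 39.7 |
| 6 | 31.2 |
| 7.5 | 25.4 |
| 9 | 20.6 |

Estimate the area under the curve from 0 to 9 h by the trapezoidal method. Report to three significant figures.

Trapezoidal AUC_0→9:
  [0→3]: (0.0+43.0)/2 × 3 = 64.5
  [3→4]: (43.0+39.7)/2 × 1 = 41.35
  [4→6]: (39.7+31.2)/2 × 2 = 70.9
  [6→7.5]: (31.2+25.4)/2 × 1.5 = 42.45
  [7.5→9]: (25.4+20.6)/2 × 1.5 = 34.5
  Sum = 253.7 ng/mL·h

AUC = 254 ng/mL·h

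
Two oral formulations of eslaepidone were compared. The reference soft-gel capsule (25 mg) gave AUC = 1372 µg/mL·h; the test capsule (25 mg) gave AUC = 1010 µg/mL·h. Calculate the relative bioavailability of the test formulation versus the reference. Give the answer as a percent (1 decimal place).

F_rel = (AUC_test/D_test) / (AUC_ref/D_ref)
      = (1010/25) / (1372/25)
      = 40.4 / 54.88 = 0.7362 = 73.62%

F_rel = 73.6%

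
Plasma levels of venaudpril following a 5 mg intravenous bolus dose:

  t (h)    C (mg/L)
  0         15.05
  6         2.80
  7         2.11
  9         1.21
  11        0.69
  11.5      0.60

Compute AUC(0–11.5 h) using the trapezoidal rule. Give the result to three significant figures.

Trapezoidal AUC_0→11.5:
  [0→6]: (15.05+2.80)/2 × 6 = 53.55
  [6→7]: (2.80+2.11)/2 × 1 = 2.455
  [7→9]: (2.11+1.21)/2 × 2 = 3.32
  [9→11]: (1.21+0.69)/2 × 2 = 1.9
  [11→11.5]: (0.69+0.60)/2 × 0.5 = 0.3225
  Sum = 61.5475 mg/L·h

AUC = 61.5 mg/L·h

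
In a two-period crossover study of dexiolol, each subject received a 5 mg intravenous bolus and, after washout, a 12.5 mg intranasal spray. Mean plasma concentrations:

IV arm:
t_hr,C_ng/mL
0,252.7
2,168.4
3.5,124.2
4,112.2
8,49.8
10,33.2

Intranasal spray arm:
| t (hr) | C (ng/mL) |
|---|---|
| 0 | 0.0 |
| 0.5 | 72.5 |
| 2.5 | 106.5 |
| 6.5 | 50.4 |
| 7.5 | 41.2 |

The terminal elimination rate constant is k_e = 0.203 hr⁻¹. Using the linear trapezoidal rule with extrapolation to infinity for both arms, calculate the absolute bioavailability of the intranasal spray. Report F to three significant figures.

Trapezoidal AUC_0→10 (IV):
  [0→2]: (252.7+168.4)/2 × 2 = 421.1
  [2→3.5]: (168.4+124.2)/2 × 1.5 = 219.45
  [3.5→4]: (124.2+112.2)/2 × 0.5 = 59.1
  [4→8]: (112.2+49.8)/2 × 4 = 324.0
  [8→10]: (49.8+33.2)/2 × 2 = 83.0
  Sum = 1106.65 ng/mL·hr
IV tail: 33.2/0.203 = 163.547; AUC_iv,0→∞ = 1106.65 + 163.547 = 1270.197 ng/mL·hr
Trapezoidal AUC_0→7.5 (intranasal spray):
  [0→0.5]: (0.0+72.5)/2 × 0.5 = 18.125
  [0.5→2.5]: (72.5+106.5)/2 × 2 = 179.0
  [2.5→6.5]: (106.5+50.4)/2 × 4 = 313.8
  [6.5→7.5]: (50.4+41.2)/2 × 1 = 45.8
  Sum = 556.725 ng/mL·hr
intranasal spray tail: 41.2/0.203 = 202.956; AUC_ev,0→∞ = 556.725 + 202.956 = 759.681 ng/mL·hr
F = (AUC_ev/D_ev)/(AUC_iv/D_iv) = (759.681/12.5)/(1270.197/5) = 60.77448/254.0394 = 0.2392

F = 0.239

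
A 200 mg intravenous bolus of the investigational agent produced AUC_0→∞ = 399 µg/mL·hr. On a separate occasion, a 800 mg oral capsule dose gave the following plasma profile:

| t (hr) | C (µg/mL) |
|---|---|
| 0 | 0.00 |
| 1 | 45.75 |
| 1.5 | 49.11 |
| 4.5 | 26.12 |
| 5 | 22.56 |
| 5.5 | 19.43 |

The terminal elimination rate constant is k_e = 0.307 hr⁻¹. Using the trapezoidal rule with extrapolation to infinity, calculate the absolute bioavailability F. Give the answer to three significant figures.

Trapezoidal AUC_0→5.5 (oral capsule):
  [0→1]: (0.00+45.75)/2 × 1 = 22.875
  [1→1.5]: (45.75+49.11)/2 × 0.5 = 23.715
  [1.5→4.5]: (49.11+26.12)/2 × 3 = 112.845
  [4.5→5]: (26.12+22.56)/2 × 0.5 = 12.17
  [5→5.5]: (22.56+19.43)/2 × 0.5 = 10.4975
  Sum = 182.1025 µg/mL·hr
Tail: C_last/k_e = 19.43/0.307 = 63.290
AUC_0→∞ (oral capsule) = 182.1025 + 63.290 = 245.3925 µg/mL·hr
F = (AUC_ev/D_ev)/(AUC_iv/D_iv) = (245.3925/800)/(399/200) = 0.306741/1.995 = 0.1538

F = 0.154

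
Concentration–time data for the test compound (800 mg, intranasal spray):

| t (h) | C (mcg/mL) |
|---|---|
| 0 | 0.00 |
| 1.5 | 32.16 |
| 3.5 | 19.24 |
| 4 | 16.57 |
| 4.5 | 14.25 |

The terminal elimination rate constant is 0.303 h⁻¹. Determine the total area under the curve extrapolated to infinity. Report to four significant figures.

AUC = 139.2 mcg/mL·h

Trapezoidal AUC_0→4.5:
  [0→1.5]: (0.00+32.16)/2 × 1.5 = 24.12
  [1.5→3.5]: (32.16+19.24)/2 × 2 = 51.4
  [3.5→4]: (19.24+16.57)/2 × 0.5 = 8.9525
  [4→4.5]: (16.57+14.25)/2 × 0.5 = 7.705
  Sum = 92.1775 mcg/mL·h
Extrapolated tail: C_last / k_e = 14.25 / 0.303 = 47.030
AUC_0→∞ = 92.1775 + 47.030 = 139.2075 mcg/mL·h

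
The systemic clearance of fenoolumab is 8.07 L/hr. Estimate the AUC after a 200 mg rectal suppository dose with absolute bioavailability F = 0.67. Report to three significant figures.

AUC = 16.6 mg/L·hr

AUC_0→∞ = F × Dose / CL
        = 0.67 × 200 / 8.07 = 16.6047 mg/L·hr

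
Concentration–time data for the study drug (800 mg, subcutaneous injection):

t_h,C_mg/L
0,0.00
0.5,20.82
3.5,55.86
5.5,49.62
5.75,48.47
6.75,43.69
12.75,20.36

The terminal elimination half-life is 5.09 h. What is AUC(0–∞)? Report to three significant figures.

AUC = 626 mg/L·h

Trapezoidal AUC_0→12.75:
  [0→0.5]: (0.00+20.82)/2 × 0.5 = 5.205
  [0.5→3.5]: (20.82+55.86)/2 × 3 = 115.02
  [3.5→5.5]: (55.86+49.62)/2 × 2 = 105.48
  [5.5→5.75]: (49.62+48.47)/2 × 0.25 = 12.26125
  [5.75→6.75]: (48.47+43.69)/2 × 1 = 46.08
  [6.75→12.75]: (43.69+20.36)/2 × 6 = 192.15
  Sum = 476.19625 mg/L·h
k_e = ln2 / t½ = 0.693147 / 5.09 = 0.1362 h^-1
Extrapolated tail: C_last / k_e = 20.36 / 0.1362 = 149.486
AUC_0→∞ = 476.19625 + 149.486 = 625.68225 mg/L·h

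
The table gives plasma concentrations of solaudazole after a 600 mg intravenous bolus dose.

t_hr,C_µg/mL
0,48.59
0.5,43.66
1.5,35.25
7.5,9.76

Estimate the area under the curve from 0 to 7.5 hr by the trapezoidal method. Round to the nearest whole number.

Trapezoidal AUC_0→7.5:
  [0→0.5]: (48.59+43.66)/2 × 0.5 = 23.0625
  [0.5→1.5]: (43.66+35.25)/2 × 1 = 39.455
  [1.5→7.5]: (35.25+9.76)/2 × 6 = 135.03
  Sum = 197.5475 µg/mL·hr

AUC = 198 µg/mL·hr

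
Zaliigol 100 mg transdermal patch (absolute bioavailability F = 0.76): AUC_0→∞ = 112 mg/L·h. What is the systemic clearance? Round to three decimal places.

CL = 0.679 L/h

CL = F × Dose / AUC_0→∞
   = 0.76 × 100 / 112 = 0.678571 L/h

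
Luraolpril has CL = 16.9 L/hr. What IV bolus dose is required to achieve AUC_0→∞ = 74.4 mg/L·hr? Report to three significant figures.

Dose = 1260 mg

Dose_iv = CL × AUC_0→∞
     = 16.9 × 74.4 = 1257.36 mg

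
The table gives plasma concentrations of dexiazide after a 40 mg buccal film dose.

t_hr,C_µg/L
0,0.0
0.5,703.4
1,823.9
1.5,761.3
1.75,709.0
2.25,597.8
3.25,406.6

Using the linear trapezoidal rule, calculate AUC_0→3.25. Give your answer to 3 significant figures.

Trapezoidal AUC_0→3.25:
  [0→0.5]: (0.0+703.4)/2 × 0.5 = 175.85
  [0.5→1]: (703.4+823.9)/2 × 0.5 = 381.825
  [1→1.5]: (823.9+761.3)/2 × 0.5 = 396.3
  [1.5→1.75]: (761.3+709.0)/2 × 0.25 = 183.7875
  [1.75→2.25]: (709.0+597.8)/2 × 0.5 = 326.7
  [2.25→3.25]: (597.8+406.6)/2 × 1 = 502.2
  Sum = 1966.6625 µg/L·hr

AUC = 1970 µg/L·hr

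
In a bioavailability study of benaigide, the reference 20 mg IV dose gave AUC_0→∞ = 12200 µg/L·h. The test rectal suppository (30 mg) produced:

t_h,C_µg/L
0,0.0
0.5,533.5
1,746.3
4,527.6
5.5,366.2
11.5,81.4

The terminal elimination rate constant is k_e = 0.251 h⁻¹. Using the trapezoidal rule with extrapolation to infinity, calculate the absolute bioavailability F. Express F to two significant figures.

F = 0.26

Trapezoidal AUC_0→11.5 (rectal suppository):
  [0→0.5]: (0.0+533.5)/2 × 0.5 = 133.375
  [0.5→1]: (533.5+746.3)/2 × 0.5 = 319.95
  [1→4]: (746.3+527.6)/2 × 3 = 1910.85
  [4→5.5]: (527.6+366.2)/2 × 1.5 = 670.35
  [5.5→11.5]: (366.2+81.4)/2 × 6 = 1342.8
  Sum = 4377.325 µg/L·h
Tail: C_last/k_e = 81.4/0.251 = 324.303
AUC_0→∞ (rectal suppository) = 4377.325 + 324.303 = 4701.628 µg/L·h
F = (AUC_ev/D_ev)/(AUC_iv/D_iv) = (4701.628/30)/(12200/20) = 156.721/610 = 0.2569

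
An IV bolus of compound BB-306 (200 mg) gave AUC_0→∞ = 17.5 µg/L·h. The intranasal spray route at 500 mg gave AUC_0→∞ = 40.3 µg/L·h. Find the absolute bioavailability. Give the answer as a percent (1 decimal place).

F = 92.1%

F = (AUC_ev / D_ev) / (AUC_iv / D_iv)
  = (40.3/500) / (17.5/200)
  = 0.0806 / 0.0875 = 0.9211
  = 92.11%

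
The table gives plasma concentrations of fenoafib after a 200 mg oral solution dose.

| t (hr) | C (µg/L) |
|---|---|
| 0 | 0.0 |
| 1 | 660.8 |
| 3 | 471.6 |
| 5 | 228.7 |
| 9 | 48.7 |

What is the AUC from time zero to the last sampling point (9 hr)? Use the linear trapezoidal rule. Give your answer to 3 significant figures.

AUC = 2720 µg/L·hr

Trapezoidal AUC_0→9:
  [0→1]: (0.0+660.8)/2 × 1 = 330.4
  [1→3]: (660.8+471.6)/2 × 2 = 1132.4
  [3→5]: (471.6+228.7)/2 × 2 = 700.3
  [5→9]: (228.7+48.7)/2 × 4 = 554.8
  Sum = 2717.9 µg/L·hr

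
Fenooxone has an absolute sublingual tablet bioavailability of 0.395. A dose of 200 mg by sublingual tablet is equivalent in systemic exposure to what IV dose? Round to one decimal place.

D_iv = 79.0 mg

Systemic exposure from an extravascular dose = F × D_ev, so the equivalent IV dose is F × D_ev.
D_iv = F × D_ev = 0.395 × 200 = 79 mg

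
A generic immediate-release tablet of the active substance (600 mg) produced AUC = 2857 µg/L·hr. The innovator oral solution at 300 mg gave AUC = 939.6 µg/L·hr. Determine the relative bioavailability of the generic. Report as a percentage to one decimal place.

F_rel = (AUC_test/D_test) / (AUC_ref/D_ref)
      = (2857/600) / (939.6/300)
      = 4.76167 / 3.132 = 1.5203 = 152.03%

F_rel = 152.0%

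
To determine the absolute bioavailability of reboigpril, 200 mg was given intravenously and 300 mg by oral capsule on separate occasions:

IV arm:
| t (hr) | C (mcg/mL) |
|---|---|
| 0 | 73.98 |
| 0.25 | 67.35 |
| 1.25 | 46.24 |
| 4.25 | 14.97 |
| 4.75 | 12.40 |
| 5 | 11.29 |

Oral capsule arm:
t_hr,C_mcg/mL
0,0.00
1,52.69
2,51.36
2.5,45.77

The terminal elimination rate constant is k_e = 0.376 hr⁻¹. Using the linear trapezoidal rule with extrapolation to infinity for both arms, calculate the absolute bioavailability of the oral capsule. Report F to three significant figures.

F = 0.726

Trapezoidal AUC_0→5 (IV):
  [0→0.25]: (73.98+67.35)/2 × 0.25 = 17.66625
  [0.25→1.25]: (67.35+46.24)/2 × 1 = 56.795
  [1.25→4.25]: (46.24+14.97)/2 × 3 = 91.815
  [4.25→4.75]: (14.97+12.40)/2 × 0.5 = 6.8425
  [4.75→5]: (12.40+11.29)/2 × 0.25 = 2.96125
  Sum = 176.08 mcg/mL·hr
IV tail: 11.29/0.376 = 30.027; AUC_iv,0→∞ = 176.08 + 30.027 = 206.107 mcg/mL·hr
Trapezoidal AUC_0→2.5 (oral capsule):
  [0→1]: (0.00+52.69)/2 × 1 = 26.345
  [1→2]: (52.69+51.36)/2 × 1 = 52.025
  [2→2.5]: (51.36+45.77)/2 × 0.5 = 24.2825
  Sum = 102.6525 mcg/mL·hr
oral capsule tail: 45.77/0.376 = 121.729; AUC_ev,0→∞ = 102.6525 + 121.729 = 224.3815 mcg/mL·hr
F = (AUC_ev/D_ev)/(AUC_iv/D_iv) = (224.3815/300)/(206.107/200) = 0.747938/1.030535 = 0.7258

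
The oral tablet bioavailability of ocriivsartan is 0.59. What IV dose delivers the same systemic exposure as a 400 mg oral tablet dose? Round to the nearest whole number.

D_iv = 236 mg

Systemic exposure from an extravascular dose = F × D_ev, so the equivalent IV dose is F × D_ev.
D_iv = F × D_ev = 0.59 × 400 = 236 mg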